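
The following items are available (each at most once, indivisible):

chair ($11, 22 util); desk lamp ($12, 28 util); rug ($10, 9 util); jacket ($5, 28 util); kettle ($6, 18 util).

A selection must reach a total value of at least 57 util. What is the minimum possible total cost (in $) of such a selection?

Subsets with value ≥ 57, sorted by total cost:
- chair+jacket+kettle: cost 22, value 68
- desk lamp+jacket+kettle: cost 23, value 74
Minimum cost: 22 $.

22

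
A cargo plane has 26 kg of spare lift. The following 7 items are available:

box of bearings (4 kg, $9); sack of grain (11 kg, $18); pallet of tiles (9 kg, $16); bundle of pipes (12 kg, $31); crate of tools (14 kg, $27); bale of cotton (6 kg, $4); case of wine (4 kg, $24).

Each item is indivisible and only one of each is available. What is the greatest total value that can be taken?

$71

Check high-value combinations within 26 kg:
- pallet of tiles+bundle of pipes+case of wine: weight 9+12+4=25, value 16+31+24=71
- box of bearings+bundle of pipes+bale of cotton+case of wine: weight 4+12+6+4=26, value 9+31+4+24=68
- box of bearings+bundle of pipes+case of wine: weight 4+12+4=20, value 9+31+24=64
- box of bearings+crate of tools+case of wine: weight 4+14+4=22, value 9+27+24=60
- bundle of pipes+bale of cotton+case of wine: weight 12+6+4=22, value 31+4+24=59
Best: $71.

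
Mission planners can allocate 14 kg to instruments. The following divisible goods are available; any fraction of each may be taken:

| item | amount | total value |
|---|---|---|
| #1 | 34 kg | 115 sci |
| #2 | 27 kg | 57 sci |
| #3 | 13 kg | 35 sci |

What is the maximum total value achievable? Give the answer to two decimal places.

Take in order of value per unit:
- #1 (115/34 per unit): 14 of 34 → value 14×115/34 = 47.3529, running total 47.35
Total 47.35.

47.35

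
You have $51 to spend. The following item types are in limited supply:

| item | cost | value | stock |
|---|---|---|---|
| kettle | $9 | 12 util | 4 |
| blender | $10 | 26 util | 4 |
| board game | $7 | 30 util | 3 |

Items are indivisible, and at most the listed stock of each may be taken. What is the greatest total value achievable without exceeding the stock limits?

168 util

Best selections within cost 51 and stock limits:
- 3×blender + 3×board game: cost 51, value 168
- 1×kettle + 2×blender + 3×board game: cost 50, value 154
- 2×blender + 3×board game: cost 41, value 142
- 2×kettle + 1×blender + 3×board game: cost 49, value 140
Best: 168 util.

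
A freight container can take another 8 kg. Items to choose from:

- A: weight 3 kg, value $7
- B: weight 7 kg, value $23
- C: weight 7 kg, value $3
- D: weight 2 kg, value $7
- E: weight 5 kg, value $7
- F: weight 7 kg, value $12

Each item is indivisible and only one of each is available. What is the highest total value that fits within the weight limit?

Check high-value combinations within 8 kg:
- B: weight 7, value 23
- A+D: weight 3+2=5, value 7+7=14
- D+E: weight 2+5=7, value 7+7=14
Best: $23.

$23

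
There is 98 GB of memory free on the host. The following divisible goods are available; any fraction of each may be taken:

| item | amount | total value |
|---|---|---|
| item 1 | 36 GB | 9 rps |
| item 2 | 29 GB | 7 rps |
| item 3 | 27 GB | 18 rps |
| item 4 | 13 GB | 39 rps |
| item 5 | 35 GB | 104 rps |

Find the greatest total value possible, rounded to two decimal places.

166.75

Take in order of value per unit:
- item 4 (39/13 per unit): all 13 → value 39, running total 39.00
- item 5 (104/35 per unit): all 35 → value 104, running total 143.00
- item 3 (18/27 per unit): all 27 → value 18, running total 161.00
- item 1 (9/36 per unit): 23 of 36 → value 23×9/36 = 5.7500, running total 166.75
Total 166.75.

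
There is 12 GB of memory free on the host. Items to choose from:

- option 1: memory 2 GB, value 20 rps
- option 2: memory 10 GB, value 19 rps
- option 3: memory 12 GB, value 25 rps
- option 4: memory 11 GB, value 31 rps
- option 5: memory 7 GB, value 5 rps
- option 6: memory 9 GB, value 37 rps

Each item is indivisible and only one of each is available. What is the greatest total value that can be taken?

57 rps

Check high-value combinations within 12 GB:
- option 1+option 6: memory 2+9=11, value 20+37=57
- option 1+option 2: memory 2+10=12, value 20+19=39
- option 6: memory 9, value 37
- option 4: memory 11, value 31
Best: 57 rps.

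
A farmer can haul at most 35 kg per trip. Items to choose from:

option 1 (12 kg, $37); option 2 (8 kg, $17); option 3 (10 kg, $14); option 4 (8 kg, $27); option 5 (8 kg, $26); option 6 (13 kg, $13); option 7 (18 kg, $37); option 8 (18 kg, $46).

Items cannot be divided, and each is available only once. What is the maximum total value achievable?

$99

Check high-value combinations within 35 kg:
- option 4+option 5+option 8: weight 8+8+18=34, value 27+26+46=99
- option 1+option 4+option 5: weight 12+8+8=28, value 37+27+26=90
- option 4+option 5+option 7: weight 8+8+18=34, value 27+26+37=90
- option 2+option 4+option 8: weight 8+8+18=34, value 17+27+46=90
- option 2+option 5+option 8: weight 8+8+18=34, value 17+26+46=89
Best: $99.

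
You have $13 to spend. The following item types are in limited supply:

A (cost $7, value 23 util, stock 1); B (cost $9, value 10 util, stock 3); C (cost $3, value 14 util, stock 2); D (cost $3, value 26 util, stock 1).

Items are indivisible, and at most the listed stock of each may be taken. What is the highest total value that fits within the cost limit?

Top feasible selections:
- 1×A + 1×C + 1×D: cost 13, value 63
- 2×C + 1×D: cost 9, value 54
- 1×A + 2×C: cost 13, value 51
- 1×A + 1×D: cost 10, value 49
Best: 63 util.

63 util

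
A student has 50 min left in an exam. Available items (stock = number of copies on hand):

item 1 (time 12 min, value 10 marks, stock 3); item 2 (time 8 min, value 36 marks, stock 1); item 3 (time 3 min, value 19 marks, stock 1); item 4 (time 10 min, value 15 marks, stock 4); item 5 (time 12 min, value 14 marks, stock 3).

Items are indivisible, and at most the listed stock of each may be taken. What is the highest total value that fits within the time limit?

100 marks

Best selections within time 50 and stock limits:
- 1×item 2 + 1×item 3 + 3×item 4: time 41, value 100
- 1×item 2 + 1×item 3 + 2×item 4 + 1×item 5: time 43, value 99
- 1×item 2 + 1×item 3 + 1×item 4 + 2×item 5: time 45, value 98
Best: 100 marks.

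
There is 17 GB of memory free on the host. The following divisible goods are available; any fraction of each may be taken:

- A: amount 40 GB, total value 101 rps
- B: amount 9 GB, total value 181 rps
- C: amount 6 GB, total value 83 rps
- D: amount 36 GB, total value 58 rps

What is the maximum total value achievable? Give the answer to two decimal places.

269.05

Take in order of value per unit:
- B (181/9 per unit): all 9 → value 181, running total 181.00
- C (83/6 per unit): all 6 → value 83, running total 264.00
- A (101/40 per unit): 2 of 40 → value 2×101/40 = 5.0500, running total 269.05
Total 269.05.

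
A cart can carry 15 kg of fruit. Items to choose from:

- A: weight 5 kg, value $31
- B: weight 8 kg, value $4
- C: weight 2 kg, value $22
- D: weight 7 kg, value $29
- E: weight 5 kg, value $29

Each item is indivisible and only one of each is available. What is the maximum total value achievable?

$82

Check high-value combinations within 15 kg:
- A+C+E: weight 5+2+5=12, value 31+22+29=82
- A+C+D: weight 5+2+7=14, value 31+22+29=82
- C+D+E: weight 2+7+5=14, value 22+29+29=80
Best: $82.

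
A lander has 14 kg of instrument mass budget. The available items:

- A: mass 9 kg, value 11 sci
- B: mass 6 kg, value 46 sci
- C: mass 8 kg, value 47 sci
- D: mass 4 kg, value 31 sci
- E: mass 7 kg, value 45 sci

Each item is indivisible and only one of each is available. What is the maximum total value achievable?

Check high-value combinations within 14 kg:
- B+C: mass 6+8=14, value 46+47=93
- B+E: mass 6+7=13, value 46+45=91
- C+D: mass 8+4=12, value 47+31=78
- B+D: mass 6+4=10, value 46+31=77
- D+E: mass 4+7=11, value 31+45=76
Best: 93 sci.

93 sci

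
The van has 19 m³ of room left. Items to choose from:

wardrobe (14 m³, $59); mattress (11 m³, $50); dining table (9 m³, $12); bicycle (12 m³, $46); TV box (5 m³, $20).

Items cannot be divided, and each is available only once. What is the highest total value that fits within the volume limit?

This is a 0/1 knapsack; check combinations near the capacity.
- wardrobe+TV box: volume 14+5=19, value 59+20=79
- mattress+TV box: volume 11+5=16, value 50+20=70
- bicycle+TV box: volume 12+5=17, value 46+20=66
- wardrobe: volume 14, value 59
Best: $79.

$79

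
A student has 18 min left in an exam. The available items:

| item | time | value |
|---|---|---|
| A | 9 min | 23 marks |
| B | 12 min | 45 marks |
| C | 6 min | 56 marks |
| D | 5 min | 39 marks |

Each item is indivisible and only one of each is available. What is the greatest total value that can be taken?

101 marks

Check high-value combinations within 18 min:
- B+C: time 12+6=18, value 45+56=101
- C+D: time 6+5=11, value 56+39=95
- B+D: time 12+5=17, value 45+39=84
- A+C: time 9+6=15, value 23+56=79
- A+D: time 9+5=14, value 23+39=62
Best: 101 marks.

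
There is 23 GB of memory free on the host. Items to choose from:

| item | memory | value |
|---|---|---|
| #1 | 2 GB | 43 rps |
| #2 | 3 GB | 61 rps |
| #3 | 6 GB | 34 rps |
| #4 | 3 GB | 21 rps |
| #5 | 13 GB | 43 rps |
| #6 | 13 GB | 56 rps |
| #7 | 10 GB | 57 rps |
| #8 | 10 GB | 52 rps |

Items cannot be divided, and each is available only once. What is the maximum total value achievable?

195 rps

Check high-value combinations within 23 GB:
- #1+#2+#3+#7: memory 2+3+6+10=21, value 43+61+34+57=195
- #1+#2+#3+#8: memory 2+3+6+10=21, value 43+61+34+52=190
- #1+#2+#4+#7: memory 2+3+3+10=18, value 43+61+21+57=182
Best: 195 rps.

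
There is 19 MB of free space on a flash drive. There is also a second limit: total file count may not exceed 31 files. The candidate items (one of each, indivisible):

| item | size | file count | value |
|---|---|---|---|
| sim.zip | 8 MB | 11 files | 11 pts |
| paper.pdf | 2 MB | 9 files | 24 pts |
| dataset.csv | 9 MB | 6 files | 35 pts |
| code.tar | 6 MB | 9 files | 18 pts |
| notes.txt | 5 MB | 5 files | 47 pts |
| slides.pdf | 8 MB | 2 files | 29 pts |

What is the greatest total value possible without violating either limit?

Feasible sets respecting both limits:
- paper.pdf+dataset.csv+notes.txt: size 16, file count 20, value 106
- paper.pdf+notes.txt+slides.pdf: size 15, file count 16, value 100
- code.tar+notes.txt+slides.pdf: size 19, file count 16, value 94
- paper.pdf+code.tar+notes.txt: size 13, file count 23, value 89
Best: 106 pts.

106 pts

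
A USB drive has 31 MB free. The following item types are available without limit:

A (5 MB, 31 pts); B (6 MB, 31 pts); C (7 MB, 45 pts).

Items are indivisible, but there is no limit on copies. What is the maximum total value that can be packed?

197 pts

Best value-per-unit is C at 45/7; filling with it alone gives 4×45 = 180.
Optimal mix: 2×A + 3×C → size 31, value 197.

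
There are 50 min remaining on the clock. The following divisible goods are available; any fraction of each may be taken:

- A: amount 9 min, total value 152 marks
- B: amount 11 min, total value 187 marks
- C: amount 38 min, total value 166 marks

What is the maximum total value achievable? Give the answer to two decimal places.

470.05

Take in order of value per unit:
- B (187/11 per unit): all 11 → value 187, running total 187.00
- A (152/9 per unit): all 9 → value 152, running total 339.00
- C (166/38 per unit): 30 of 38 → value 30×166/38 = 131.0526, running total 470.05
Total 470.05.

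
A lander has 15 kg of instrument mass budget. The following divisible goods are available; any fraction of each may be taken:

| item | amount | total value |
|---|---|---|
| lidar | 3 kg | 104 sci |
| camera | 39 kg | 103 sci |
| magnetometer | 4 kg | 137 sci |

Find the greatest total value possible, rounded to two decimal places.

Take in order of value per unit:
- lidar (104/3 per unit): all 3 → value 104, running total 104.00
- magnetometer (137/4 per unit): all 4 → value 137, running total 241.00
- camera (103/39 per unit): 8 of 39 → value 8×103/39 = 21.1282, running total 262.13
Total 262.13.

262.13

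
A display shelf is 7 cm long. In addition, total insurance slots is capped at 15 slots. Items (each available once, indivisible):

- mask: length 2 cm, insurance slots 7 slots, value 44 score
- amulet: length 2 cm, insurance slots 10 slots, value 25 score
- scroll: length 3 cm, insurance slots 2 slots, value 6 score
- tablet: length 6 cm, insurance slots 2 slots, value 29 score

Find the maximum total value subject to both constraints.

Feasible sets respecting both limits:
- mask+scroll: length 5, insurance slots 9, value 50
- mask: length 2, insurance slots 7, value 44
- amulet+scroll: length 5, insurance slots 12, value 31
- tablet: length 6, insurance slots 2, value 29
Best: 50 score.

50 score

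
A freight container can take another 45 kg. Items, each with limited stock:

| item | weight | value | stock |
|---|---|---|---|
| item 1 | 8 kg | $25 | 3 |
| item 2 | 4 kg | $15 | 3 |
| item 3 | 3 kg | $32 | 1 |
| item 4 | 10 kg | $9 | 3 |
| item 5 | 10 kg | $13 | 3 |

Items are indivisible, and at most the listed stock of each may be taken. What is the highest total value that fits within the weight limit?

$152

Top feasible selections:
- 3×item 1 + 3×item 2 + 1×item 3: weight 39, value 152
- 3×item 1 + 2×item 2 + 1×item 3 + 1×item 5: weight 45, value 150
- 3×item 1 + 2×item 2 + 1×item 3 + 1×item 4: weight 45, value 146
Best: $152.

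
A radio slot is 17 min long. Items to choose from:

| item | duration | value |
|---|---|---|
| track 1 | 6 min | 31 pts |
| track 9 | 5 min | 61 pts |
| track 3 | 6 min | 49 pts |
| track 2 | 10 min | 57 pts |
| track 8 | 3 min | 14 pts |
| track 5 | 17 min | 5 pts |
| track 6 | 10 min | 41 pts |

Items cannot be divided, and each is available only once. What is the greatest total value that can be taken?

141 pts

Check high-value combinations within 17 min:
- track 1+track 9+track 3: duration 6+5+6=17, value 31+61+49=141
- track 9+track 3+track 8: duration 5+6+3=14, value 61+49+14=124
- track 9+track 2: duration 5+10=15, value 61+57=118
- track 9+track 3: duration 5+6=11, value 61+49=110
Best: 141 pts.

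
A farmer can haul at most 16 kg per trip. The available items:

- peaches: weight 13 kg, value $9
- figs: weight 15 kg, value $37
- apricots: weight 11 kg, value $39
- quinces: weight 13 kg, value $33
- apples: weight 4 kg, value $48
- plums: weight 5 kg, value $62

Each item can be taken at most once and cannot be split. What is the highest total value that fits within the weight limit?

$110

This is a 0/1 knapsack; check combinations near the capacity.
- apples+plums: weight 4+5=9, value 48+62=110
- apricots+plums: weight 11+5=16, value 39+62=101
- apricots+apples: weight 11+4=15, value 39+48=87
Best: $110.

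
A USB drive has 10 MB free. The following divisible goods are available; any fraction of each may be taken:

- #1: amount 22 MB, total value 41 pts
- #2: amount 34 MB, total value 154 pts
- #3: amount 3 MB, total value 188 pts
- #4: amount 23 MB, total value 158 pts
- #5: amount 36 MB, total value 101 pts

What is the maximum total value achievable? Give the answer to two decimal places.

Take in order of value per unit:
- #3 (188/3 per unit): all 3 → value 188, running total 188.00
- #4 (158/23 per unit): 7 of 23 → value 7×158/23 = 48.0870, running total 236.09
Total 236.09.

236.09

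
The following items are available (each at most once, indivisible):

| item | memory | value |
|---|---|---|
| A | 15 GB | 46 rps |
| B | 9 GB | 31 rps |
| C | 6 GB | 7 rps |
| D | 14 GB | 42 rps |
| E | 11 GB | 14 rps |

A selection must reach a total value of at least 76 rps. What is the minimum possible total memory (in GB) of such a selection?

Subsets with value ≥ 76, sorted by total memory:
- A+B: memory 24, value 77
- A+D: memory 29, value 88
Minimum memory: 24 GB.

24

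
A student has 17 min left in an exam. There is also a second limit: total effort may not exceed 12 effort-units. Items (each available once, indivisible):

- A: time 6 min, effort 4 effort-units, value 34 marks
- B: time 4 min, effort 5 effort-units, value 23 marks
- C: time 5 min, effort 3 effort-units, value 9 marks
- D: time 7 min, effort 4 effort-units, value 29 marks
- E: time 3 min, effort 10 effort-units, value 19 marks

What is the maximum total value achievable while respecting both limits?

66 marks

Feasible sets respecting both limits:
- A+B+C: time 15, effort 12, value 66
- A+D: time 13, effort 8, value 63
- B+C+D: time 16, effort 12, value 61
Best: 66 marks.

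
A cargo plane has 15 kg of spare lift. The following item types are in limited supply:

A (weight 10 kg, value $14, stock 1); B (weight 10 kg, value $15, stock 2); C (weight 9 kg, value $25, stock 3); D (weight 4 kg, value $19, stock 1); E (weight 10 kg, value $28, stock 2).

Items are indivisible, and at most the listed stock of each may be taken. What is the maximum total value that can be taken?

$47

Top feasible selections:
- 1×D + 1×E: weight 14, value 47
- 1×C + 1×D: weight 13, value 44
Best: $47.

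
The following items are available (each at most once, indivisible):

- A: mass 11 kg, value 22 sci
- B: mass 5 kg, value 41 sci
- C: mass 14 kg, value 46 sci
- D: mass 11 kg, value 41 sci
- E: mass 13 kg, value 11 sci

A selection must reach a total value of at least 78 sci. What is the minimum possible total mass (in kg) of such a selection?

Subsets with value ≥ 78, sorted by total mass:
- B+D: mass 16, value 82
- B+C: mass 19, value 87
Minimum mass: 16 kg.

16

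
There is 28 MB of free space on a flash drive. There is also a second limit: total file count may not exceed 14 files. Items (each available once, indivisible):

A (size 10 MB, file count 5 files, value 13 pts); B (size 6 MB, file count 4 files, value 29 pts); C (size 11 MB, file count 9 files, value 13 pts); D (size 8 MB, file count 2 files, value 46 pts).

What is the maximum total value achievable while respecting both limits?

Feasible sets respecting both limits:
- A+B+D: size 24, file count 11, value 88
- B+D: size 14, file count 6, value 75
- A+D: size 18, file count 7, value 59
- C+D: size 19, file count 11, value 59
Best: 88 pts.

88 pts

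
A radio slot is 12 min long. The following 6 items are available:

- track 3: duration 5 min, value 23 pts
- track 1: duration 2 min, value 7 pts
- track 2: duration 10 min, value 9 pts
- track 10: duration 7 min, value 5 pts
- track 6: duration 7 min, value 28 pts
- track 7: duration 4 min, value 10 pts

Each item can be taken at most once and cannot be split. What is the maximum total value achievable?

This is a 0/1 knapsack; check combinations near the capacity.
- track 3+track 6: duration 5+7=12, value 23+28=51
- track 3+track 1+track 7: duration 5+2+4=11, value 23+7+10=40
- track 6+track 7: duration 7+4=11, value 28+10=38
- track 1+track 6: duration 2+7=9, value 7+28=35
Best: 51 pts.

51 pts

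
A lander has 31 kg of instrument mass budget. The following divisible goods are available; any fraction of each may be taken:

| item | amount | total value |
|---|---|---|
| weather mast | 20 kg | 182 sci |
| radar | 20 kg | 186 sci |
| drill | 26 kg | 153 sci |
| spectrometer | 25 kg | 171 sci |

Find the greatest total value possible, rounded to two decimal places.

Take in order of value per unit:
- radar (186/20 per unit): all 20 → value 186, running total 186.00
- weather mast (182/20 per unit): 11 of 20 → value 11×182/20 = 100.1000, running total 286.10
Total 286.10.

286.10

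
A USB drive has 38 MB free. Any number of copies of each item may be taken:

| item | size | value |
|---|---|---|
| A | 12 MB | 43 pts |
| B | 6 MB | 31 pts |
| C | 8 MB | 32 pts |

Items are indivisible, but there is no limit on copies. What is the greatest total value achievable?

Best value-per-unit is B at 31/6; filling with it alone gives 6×31 = 186.
Optimal mix: 5×B + 1×C → size 38, value 187.

187 pts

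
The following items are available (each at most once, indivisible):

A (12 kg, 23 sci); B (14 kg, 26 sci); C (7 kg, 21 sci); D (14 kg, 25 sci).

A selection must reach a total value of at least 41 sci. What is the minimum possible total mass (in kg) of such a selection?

Subsets with value ≥ 41, sorted by total mass:
- A+C: mass 19, value 44
- B+C: mass 21, value 47
- C+D: mass 21, value 46
- A+B: mass 26, value 49
Minimum mass: 19 kg.

19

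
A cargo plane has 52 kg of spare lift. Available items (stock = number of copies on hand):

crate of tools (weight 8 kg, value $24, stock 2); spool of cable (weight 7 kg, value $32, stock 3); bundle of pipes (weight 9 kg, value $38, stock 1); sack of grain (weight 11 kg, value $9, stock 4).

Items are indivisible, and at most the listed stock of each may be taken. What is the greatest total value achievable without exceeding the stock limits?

$182

Top feasible selections:
- 2×crate of tools + 3×spool of cable + 1×bundle of pipes: weight 46, value 182
- 1×crate of tools + 3×spool of cable + 1×bundle of pipes + 1×sack of grain: weight 49, value 167
- 2×crate of tools + 2×spool of cable + 1×bundle of pipes + 1×sack of grain: weight 50, value 159
- 1×crate of tools + 3×spool of cable + 1×bundle of pipes: weight 38, value 158
Best: $182.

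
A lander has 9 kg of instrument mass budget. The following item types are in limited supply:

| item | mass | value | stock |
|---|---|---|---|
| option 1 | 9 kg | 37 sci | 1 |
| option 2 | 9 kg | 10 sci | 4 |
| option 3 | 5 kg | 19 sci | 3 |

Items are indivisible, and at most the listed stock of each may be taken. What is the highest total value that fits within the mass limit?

Top feasible selections:
- 1×option 1: mass 9, value 37
- 1×option 3: mass 5, value 19
- 1×option 2: mass 9, value 10
Best: 37 sci.

37 sci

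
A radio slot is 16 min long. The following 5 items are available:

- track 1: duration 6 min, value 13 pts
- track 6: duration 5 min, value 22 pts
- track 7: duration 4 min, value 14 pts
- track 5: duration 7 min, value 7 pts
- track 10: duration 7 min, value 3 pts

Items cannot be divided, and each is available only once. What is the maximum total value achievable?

This is a 0/1 knapsack; check combinations near the capacity.
- track 1+track 6+track 7: duration 6+5+4=15, value 13+22+14=49
- track 6+track 7+track 5: duration 5+4+7=16, value 22+14+7=43
- track 6+track 7+track 10: duration 5+4+7=16, value 22+14+3=39
- track 6+track 7: duration 5+4=9, value 22+14=36
Best: 49 pts.

49 pts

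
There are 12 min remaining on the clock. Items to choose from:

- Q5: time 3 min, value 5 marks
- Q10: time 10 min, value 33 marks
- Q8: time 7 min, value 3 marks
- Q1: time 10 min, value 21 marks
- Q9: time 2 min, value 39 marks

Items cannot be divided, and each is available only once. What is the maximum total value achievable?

72 marks

Check high-value combinations within 12 min:
- Q10+Q9: time 10+2=12, value 33+39=72
- Q1+Q9: time 10+2=12, value 21+39=60
- Q5+Q8+Q9: time 3+7+2=12, value 5+3+39=47
Best: 72 marks.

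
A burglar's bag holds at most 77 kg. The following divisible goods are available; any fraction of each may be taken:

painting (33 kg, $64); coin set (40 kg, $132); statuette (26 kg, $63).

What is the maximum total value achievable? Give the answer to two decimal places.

Take in order of value per unit:
- coin set (132/40 per unit): all 40 → value 132, running total 132.00
- statuette (63/26 per unit): all 26 → value 63, running total 195.00
- painting (64/33 per unit): 11 of 33 → value 11×64/33 = 21.3333, running total 216.33
Total 216.33.

216.33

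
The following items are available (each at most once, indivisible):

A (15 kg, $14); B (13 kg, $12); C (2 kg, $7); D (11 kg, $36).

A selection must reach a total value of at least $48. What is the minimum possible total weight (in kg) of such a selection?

Subsets with value ≥ 48, sorted by total weight:
- B+D: weight 24, value 48
- B+C+D: weight 26, value 55
- A+D: weight 26, value 50
- A+C+D: weight 28, value 57
Minimum weight: 24 kg.

24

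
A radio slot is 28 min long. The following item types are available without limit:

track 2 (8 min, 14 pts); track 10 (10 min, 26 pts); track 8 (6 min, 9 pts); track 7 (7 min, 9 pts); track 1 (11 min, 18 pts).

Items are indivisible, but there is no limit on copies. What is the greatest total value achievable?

Best value-per-unit is track 10 at 26/10; filling with it alone gives 2×26 = 52.
Optimal mix: 1×track 2 + 2×track 10 → duration 28, value 66.

66 pts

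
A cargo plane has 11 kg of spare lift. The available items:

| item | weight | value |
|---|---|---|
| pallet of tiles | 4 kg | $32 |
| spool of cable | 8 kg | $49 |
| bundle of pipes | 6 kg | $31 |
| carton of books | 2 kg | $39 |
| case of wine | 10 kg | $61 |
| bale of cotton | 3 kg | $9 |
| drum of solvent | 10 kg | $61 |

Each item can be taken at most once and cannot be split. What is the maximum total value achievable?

$88

This is a 0/1 knapsack; check combinations near the capacity.
- spool of cable+carton of books: weight 8+2=10, value 49+39=88
- pallet of tiles+carton of books+bale of cotton: weight 4+2+3=9, value 32+39+9=80
- bundle of pipes+carton of books+bale of cotton: weight 6+2+3=11, value 31+39+9=79
Best: $88.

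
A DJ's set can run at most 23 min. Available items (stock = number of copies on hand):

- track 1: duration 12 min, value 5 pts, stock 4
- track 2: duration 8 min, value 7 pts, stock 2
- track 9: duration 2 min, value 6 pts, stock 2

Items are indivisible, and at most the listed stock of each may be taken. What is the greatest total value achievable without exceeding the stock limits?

Top feasible selections:
- 2×track 2 + 2×track 9: duration 20, value 26
- 2×track 2 + 1×track 9: duration 18, value 20
- 1×track 2 + 2×track 9: duration 12, value 19
- 1×track 1 + 1×track 2 + 1×track 9: duration 22, value 18
Best: 26 pts.

26 pts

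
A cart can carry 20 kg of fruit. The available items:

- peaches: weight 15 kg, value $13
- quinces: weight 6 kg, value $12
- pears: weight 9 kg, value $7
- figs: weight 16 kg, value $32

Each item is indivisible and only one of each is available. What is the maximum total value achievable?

Check high-value combinations within 20 kg:
- figs: weight 16, value 32
- quinces+pears: weight 6+9=15, value 12+7=19
- peaches: weight 15, value 13
Best: $32.

$32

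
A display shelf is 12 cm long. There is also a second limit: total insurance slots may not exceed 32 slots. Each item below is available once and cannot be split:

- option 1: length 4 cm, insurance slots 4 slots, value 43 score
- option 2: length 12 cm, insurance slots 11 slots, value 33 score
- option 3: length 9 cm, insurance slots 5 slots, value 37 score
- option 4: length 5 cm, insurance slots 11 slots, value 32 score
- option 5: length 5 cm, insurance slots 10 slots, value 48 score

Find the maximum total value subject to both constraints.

Feasible sets respecting both limits:
- option 1+option 5: length 9, insurance slots 14, value 91
- option 4+option 5: length 10, insurance slots 21, value 80
- option 1+option 4: length 9, insurance slots 15, value 75
Best: 91 score.

91 score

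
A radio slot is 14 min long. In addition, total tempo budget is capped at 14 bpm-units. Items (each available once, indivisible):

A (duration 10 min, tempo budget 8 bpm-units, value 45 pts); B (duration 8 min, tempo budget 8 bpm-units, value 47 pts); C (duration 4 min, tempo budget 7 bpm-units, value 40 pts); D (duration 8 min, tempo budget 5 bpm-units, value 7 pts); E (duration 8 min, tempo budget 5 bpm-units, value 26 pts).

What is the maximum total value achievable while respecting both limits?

Feasible sets respecting both limits:
- C+E: duration 12, tempo budget 12, value 66
- B: duration 8, tempo budget 8, value 47
- C+D: duration 12, tempo budget 12, value 47
- A: duration 10, tempo budget 8, value 45
Best: 66 pts.

66 pts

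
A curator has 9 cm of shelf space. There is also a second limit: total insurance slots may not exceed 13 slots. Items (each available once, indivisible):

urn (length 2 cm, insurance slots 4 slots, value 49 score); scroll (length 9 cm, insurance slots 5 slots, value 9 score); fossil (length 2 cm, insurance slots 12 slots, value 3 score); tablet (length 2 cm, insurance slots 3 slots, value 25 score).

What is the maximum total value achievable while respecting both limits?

Feasible sets respecting both limits:
- urn+tablet: length 4, insurance slots 7, value 74
- urn: length 2, insurance slots 4, value 49
- tablet: length 2, insurance slots 3, value 25
- scroll: length 9, insurance slots 5, value 9
Best: 74 score.

74 score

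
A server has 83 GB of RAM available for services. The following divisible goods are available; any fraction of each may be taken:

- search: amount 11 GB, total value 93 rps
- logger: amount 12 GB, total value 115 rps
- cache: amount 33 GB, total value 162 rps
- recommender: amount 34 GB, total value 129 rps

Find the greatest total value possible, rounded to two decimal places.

472.44

Take in order of value per unit:
- logger (115/12 per unit): all 12 → value 115, running total 115.00
- search (93/11 per unit): all 11 → value 93, running total 208.00
- cache (162/33 per unit): all 33 → value 162, running total 370.00
- recommender (129/34 per unit): 27 of 34 → value 27×129/34 = 102.4412, running total 472.44
Total 472.44.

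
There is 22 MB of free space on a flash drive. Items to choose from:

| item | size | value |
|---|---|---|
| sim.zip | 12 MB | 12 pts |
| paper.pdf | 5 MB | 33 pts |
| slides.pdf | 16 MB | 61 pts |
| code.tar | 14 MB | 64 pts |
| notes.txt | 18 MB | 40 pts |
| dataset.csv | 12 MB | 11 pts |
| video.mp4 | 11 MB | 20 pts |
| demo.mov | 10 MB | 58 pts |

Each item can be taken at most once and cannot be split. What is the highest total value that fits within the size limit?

Check high-value combinations within 22 MB:
- paper.pdf+code.tar: size 5+14=19, value 33+64=97
- paper.pdf+slides.pdf: size 5+16=21, value 33+61=94
- paper.pdf+demo.mov: size 5+10=15, value 33+58=91
Best: 97 pts.

97 pts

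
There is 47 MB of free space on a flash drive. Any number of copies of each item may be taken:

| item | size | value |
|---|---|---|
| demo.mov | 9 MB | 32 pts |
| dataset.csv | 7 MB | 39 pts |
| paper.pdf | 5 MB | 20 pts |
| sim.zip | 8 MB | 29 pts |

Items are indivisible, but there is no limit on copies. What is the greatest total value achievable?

Best value-per-unit is dataset.csv at 39/7; filling with it alone gives 6×39 = 234.
Optimal mix: 6×dataset.csv + 1×paper.pdf → size 47, value 254.

254 pts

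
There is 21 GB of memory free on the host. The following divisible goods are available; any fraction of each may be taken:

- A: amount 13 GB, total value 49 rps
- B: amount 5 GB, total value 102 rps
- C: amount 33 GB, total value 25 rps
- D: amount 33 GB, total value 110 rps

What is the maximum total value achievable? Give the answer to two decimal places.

Take in order of value per unit:
- B (102/5 per unit): all 5 → value 102, running total 102.00
- A (49/13 per unit): all 13 → value 49, running total 151.00
- D (110/33 per unit): 3 of 33 → value 3×110/33 = 10.0000, running total 161.00
Total 161.00.

161.00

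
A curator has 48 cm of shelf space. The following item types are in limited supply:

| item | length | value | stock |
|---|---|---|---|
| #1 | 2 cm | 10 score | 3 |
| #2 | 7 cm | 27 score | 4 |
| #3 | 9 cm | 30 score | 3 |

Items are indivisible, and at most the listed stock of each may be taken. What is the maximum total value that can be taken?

Best selections within length 48 and stock limits:
- 1×#1 + 4×#2 + 2×#3: length 48, value 178
- 3×#1 + 2×#2 + 3×#3: length 47, value 174
Best: 178 score.

178 score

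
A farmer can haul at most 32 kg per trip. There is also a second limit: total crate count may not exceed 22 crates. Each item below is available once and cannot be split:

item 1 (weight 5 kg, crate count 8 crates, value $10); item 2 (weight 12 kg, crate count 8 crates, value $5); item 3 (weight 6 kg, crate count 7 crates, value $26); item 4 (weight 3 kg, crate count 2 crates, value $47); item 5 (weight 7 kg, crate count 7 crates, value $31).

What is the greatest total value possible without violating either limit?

Feasible sets respecting both limits:
- item 3+item 4+item 5: weight 16, crate count 16, value 104
- item 1+item 4+item 5: weight 15, crate count 17, value 88
- item 1+item 3+item 4: weight 14, crate count 17, value 83
- item 2+item 4+item 5: weight 22, crate count 17, value 83
Best: $104.

$104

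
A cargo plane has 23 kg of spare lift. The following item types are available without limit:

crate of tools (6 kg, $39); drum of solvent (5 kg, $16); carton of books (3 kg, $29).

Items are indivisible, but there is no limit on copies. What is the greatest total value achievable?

$203

Best value-per-unit is carton of books at 29/3, and filling with it alone uses weight 7×3=21. No mix of the others beats 7×29 = 203.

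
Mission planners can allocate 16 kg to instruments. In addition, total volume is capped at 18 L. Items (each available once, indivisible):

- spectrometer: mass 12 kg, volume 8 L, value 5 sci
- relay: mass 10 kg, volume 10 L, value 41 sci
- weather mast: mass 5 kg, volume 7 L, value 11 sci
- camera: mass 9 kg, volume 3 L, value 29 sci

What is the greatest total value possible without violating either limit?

Feasible sets respecting both limits:
- relay+weather mast: mass 15, volume 17, value 52
- relay: mass 10, volume 10, value 41
- weather mast+camera: mass 14, volume 10, value 40
Best: 52 sci.

52 sci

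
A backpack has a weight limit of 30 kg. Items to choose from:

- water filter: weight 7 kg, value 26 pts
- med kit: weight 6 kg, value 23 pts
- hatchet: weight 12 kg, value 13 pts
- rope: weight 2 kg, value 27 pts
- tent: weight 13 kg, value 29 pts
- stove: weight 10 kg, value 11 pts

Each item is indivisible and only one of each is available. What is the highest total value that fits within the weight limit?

Check high-value combinations within 30 kg:
- water filter+med kit+rope+tent: weight 7+6+2+13=28, value 26+23+27+29=105
- water filter+med kit+hatchet+rope: weight 7+6+12+2=27, value 26+23+13+27=89
- water filter+med kit+rope+stove: weight 7+6+2+10=25, value 26+23+27+11=87
Best: 105 pts.

105 pts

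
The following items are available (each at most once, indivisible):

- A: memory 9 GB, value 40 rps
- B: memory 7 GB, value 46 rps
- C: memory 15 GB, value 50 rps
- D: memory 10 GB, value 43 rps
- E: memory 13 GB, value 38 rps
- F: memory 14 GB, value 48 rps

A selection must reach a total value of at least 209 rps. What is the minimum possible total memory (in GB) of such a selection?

53

Subsets with value ≥ 209, sorted by total memory:
- A+B+D+E+F: memory 53, value 215
- A+B+C+D+E: memory 54, value 217
- A+B+C+D+F: memory 55, value 227
- A+B+C+E+F: memory 58, value 222
Minimum memory: 53 GB.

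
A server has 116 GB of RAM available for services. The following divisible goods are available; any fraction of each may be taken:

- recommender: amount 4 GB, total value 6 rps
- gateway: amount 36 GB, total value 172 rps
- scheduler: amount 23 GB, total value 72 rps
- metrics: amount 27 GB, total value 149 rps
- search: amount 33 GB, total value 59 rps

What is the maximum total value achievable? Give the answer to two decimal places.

Take in order of value per unit:
- metrics (149/27 per unit): all 27 → value 149, running total 149.00
- gateway (172/36 per unit): all 36 → value 172, running total 321.00
- scheduler (72/23 per unit): all 23 → value 72, running total 393.00
- search (59/33 per unit): 30 of 33 → value 30×59/33 = 53.6364, running total 446.64
Total 446.64.

446.64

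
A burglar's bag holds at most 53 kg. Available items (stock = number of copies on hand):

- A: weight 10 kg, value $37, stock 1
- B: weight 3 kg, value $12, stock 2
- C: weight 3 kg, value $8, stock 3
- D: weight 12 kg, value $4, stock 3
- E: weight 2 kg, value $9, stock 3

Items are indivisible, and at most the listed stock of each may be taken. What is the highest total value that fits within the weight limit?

Best selections within weight 53 and stock limits:
- 1×A + 2×B + 3×C + 1×D + 3×E: weight 43, value 116
- 1×A + 2×B + 3×C + 3×E: weight 31, value 112
- 1×A + 2×B + 2×C + 2×D + 3×E: weight 52, value 112
- 1×A + 2×B + 3×C + 2×D + 2×E: weight 53, value 111
Best: $116.

$116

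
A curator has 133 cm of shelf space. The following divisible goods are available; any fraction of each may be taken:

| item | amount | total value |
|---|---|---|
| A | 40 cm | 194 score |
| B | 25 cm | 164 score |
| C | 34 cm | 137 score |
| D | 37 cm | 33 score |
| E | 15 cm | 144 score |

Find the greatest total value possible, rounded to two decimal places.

Take in order of value per unit:
- E (144/15 per unit): all 15 → value 144, running total 144.00
- B (164/25 per unit): all 25 → value 164, running total 308.00
- A (194/40 per unit): all 40 → value 194, running total 502.00
- C (137/34 per unit): all 34 → value 137, running total 639.00
- D (33/37 per unit): 19 of 37 → value 19×33/37 = 16.9459, running total 655.95
Total 655.95.

655.95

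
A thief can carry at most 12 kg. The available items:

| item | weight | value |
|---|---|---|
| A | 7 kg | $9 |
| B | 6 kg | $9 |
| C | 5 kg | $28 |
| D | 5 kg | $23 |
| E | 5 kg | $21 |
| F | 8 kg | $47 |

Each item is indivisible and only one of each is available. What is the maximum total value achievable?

$51

Check high-value combinations within 12 kg:
- C+D: weight 5+5=10, value 28+23=51
- C+E: weight 5+5=10, value 28+21=49
- F: weight 8, value 47
- D+E: weight 5+5=10, value 23+21=44
Best: $51.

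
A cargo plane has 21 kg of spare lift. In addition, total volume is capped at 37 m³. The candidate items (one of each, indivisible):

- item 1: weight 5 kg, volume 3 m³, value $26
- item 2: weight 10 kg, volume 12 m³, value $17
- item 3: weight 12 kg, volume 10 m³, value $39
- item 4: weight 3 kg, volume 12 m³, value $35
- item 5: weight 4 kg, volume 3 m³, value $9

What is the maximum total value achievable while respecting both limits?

Feasible sets respecting both limits:
- item 1+item 3+item 4: weight 20, volume 25, value 100
- item 3+item 4+item 5: weight 19, volume 25, value 83
- item 1+item 2+item 4: weight 18, volume 27, value 78
Best: $100.

$100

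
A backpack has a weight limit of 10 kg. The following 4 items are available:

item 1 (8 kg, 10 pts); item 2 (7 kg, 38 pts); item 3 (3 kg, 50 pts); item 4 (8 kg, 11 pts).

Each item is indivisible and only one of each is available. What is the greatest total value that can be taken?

Check high-value combinations within 10 kg:
- item 2+item 3: weight 7+3=10, value 38+50=88
- item 3: weight 3, value 50
- item 2: weight 7, value 38
Best: 88 pts.

88 pts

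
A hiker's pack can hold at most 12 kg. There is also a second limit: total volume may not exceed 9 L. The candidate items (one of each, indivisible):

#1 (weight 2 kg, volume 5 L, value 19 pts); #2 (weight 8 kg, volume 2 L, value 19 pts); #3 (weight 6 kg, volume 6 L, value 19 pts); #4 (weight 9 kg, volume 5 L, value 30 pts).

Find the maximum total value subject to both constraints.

Feasible sets respecting both limits:
- #1+#2: weight 10, volume 7, value 38
- #4: weight 9, volume 5, value 30
- #1: weight 2, volume 5, value 19
- #2: weight 8, volume 2, value 19
Best: 38 pts.

38 pts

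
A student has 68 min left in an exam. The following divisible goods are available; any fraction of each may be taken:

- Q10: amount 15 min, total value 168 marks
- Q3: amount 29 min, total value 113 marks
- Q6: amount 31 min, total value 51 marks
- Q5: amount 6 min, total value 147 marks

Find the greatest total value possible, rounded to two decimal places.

Take in order of value per unit:
- Q5 (147/6 per unit): all 6 → value 147, running total 147.00
- Q10 (168/15 per unit): all 15 → value 168, running total 315.00
- Q3 (113/29 per unit): all 29 → value 113, running total 428.00
- Q6 (51/31 per unit): 18 of 31 → value 18×51/31 = 29.6129, running total 457.61
Total 457.61.

457.61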